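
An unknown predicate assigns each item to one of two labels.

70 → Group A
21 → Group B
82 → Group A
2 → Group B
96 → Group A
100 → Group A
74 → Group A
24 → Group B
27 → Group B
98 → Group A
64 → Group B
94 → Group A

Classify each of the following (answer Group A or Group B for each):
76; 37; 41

Group A, Group B, Group B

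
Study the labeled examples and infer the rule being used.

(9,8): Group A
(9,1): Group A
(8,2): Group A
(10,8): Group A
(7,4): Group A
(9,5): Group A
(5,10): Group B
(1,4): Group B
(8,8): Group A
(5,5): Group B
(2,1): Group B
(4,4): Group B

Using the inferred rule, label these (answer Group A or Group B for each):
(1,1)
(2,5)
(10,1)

Group B, Group B, Group A

The rule appears to be: first ≥ 7.
(1,1): first 1 — fails this test, so Group B. (2,5): first 2 — fails this test, so Group B. (10,1): first 10 — has this property, so Group A.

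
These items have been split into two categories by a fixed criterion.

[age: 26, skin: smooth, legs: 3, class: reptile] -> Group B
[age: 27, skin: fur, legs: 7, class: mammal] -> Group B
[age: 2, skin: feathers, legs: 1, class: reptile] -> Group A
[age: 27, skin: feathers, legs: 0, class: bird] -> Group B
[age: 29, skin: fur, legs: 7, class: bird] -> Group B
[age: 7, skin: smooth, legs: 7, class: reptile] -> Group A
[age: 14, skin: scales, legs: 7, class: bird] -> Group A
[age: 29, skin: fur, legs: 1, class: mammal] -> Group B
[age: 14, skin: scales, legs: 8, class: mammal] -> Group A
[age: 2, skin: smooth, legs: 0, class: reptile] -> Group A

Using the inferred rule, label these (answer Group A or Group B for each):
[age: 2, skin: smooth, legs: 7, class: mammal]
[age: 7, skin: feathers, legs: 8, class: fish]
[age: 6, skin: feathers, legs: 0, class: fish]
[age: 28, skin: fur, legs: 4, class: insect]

Group A, Group A, Group A, Group B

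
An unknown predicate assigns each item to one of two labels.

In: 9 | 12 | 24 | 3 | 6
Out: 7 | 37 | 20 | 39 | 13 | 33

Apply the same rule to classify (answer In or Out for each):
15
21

In, In

The pattern is that an item is 'In' exactly when: multiple of 3 AND at most 24.
In: 15, since 15 = 3·5, 15 ≤ 24.
In: 21, since 21 = 3·7, 21 ≤ 24.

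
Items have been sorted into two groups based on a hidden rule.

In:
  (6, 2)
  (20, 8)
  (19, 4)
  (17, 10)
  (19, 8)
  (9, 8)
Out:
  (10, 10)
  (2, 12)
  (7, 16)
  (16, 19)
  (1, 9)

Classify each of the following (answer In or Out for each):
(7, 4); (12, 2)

In, In

The pattern is that an item is 'In' exactly when: first > second.
(7, 4) → 7 > 4 → In. (12, 2) → 12 > 2 → In.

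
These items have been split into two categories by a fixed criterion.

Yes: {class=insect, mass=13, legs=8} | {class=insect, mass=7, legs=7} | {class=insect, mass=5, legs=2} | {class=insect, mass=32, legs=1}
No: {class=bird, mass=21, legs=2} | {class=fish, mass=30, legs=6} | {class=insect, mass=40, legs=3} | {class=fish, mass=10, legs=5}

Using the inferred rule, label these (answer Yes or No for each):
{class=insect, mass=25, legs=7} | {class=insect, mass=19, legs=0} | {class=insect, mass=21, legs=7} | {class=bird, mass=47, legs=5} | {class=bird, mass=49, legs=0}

The distinguishing property — class is insect AND mass ≤ 32 — holds for all the 'Yes' cases and none of the 'No' cases.
{class=insect, mass=25, legs=7}: class is insect, mass = 25, qualifies → Yes. {class=insect, mass=19, legs=0}: class is insect, mass = 19, qualifies → Yes. {class=insect, mass=21, legs=7}: class is insect, mass = 21, qualifies → Yes. {class=bird, mass=47, legs=5}: class is bird, mass = 47, doesn't qualify → No. {class=bird, mass=49, legs=0}: class is bird, mass = 49, doesn't qualify → No.

Yes, Yes, Yes, No, No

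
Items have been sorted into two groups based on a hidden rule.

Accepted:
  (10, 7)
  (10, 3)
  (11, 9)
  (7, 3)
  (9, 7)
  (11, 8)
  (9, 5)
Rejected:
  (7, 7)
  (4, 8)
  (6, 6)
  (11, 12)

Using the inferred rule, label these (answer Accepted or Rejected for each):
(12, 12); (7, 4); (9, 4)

The distinguishing property — first > second — holds for all the 'Accepted' cases and none of the 'Rejected' cases.
(12, 12) → 12 = 12 → Rejected.
(7, 4) → 7 > 4 → Accepted.
(9, 4) → 9 > 4 → Accepted.

Rejected, Accepted, Accepted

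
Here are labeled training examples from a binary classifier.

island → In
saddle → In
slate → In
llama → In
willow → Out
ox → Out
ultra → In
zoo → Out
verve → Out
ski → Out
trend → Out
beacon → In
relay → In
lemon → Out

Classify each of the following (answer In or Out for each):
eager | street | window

The pattern is that an item is 'In' exactly when: contains 'a'.
eager — has 'a', hence In.
street — no 'a', hence Out.
window — no 'a', hence Out.

In, Out, Out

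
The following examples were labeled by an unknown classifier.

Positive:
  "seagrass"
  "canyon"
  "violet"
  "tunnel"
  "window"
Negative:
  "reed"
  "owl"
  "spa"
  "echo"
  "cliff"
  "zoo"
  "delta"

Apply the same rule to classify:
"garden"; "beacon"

Positive, Positive

The pattern is that an item is 'Positive' exactly when: length ≥ 6.
"garden": Positive (length 6). "beacon": Positive (length 6).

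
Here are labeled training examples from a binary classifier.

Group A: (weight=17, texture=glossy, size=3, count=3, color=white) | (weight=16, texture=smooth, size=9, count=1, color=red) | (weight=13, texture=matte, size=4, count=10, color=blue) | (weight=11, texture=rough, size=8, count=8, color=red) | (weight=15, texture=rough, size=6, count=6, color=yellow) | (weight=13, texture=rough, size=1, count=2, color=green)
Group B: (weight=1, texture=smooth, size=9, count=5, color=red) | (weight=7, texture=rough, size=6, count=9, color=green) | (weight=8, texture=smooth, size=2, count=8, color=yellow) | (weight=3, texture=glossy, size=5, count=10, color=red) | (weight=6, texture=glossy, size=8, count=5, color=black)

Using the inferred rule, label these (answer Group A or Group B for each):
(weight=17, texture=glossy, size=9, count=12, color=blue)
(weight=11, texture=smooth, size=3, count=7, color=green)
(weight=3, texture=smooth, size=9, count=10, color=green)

The simplest hypothesis consistent with all the labels is: weight ≥ 11.
(weight=17, texture=glossy, size=9, count=12, color=blue) → weight = 17 → Group A.
(weight=11, texture=smooth, size=3, count=7, color=green) → weight = 11 → Group A.
(weight=3, texture=smooth, size=9, count=10, color=green) → weight = 3 → Group B.

Group A, Group A, Group B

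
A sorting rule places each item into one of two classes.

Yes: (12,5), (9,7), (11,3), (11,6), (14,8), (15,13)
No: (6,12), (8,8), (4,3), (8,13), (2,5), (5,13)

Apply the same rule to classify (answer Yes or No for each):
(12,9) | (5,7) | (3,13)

Yes, No, No

The distinguishing property — first ≥ 9 — holds for all the 'Yes' cases and none of the 'No' cases.
(12,9): Yes (first 12).
(5,7): No (first 5).
(3,13): No (first 3).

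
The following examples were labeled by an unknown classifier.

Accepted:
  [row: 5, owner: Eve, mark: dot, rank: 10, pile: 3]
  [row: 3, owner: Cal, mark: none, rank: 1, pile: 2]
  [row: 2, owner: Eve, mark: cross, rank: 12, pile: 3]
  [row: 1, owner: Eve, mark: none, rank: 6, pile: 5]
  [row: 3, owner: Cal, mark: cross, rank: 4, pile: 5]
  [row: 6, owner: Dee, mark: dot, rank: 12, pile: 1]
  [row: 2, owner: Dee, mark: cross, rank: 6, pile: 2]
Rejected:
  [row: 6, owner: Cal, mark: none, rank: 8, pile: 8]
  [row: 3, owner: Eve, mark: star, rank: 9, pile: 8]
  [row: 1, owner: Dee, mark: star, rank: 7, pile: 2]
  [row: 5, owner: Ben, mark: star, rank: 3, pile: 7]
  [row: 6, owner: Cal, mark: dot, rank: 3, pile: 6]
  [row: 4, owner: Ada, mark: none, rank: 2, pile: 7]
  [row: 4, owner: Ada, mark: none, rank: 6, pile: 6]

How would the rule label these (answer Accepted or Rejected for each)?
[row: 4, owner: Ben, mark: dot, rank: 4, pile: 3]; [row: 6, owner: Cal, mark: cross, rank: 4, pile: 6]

'Accepted' ⟺ pile ≤ 5 AND rank ≠ 7.
[row: 4, owner: Ben, mark: dot, rank: 4, pile: 3] → pile = 3, rank = 4 → Accepted. [row: 6, owner: Cal, mark: cross, rank: 4, pile: 6] → pile = 6, rank = 4 → Rejected.

Accepted, Rejected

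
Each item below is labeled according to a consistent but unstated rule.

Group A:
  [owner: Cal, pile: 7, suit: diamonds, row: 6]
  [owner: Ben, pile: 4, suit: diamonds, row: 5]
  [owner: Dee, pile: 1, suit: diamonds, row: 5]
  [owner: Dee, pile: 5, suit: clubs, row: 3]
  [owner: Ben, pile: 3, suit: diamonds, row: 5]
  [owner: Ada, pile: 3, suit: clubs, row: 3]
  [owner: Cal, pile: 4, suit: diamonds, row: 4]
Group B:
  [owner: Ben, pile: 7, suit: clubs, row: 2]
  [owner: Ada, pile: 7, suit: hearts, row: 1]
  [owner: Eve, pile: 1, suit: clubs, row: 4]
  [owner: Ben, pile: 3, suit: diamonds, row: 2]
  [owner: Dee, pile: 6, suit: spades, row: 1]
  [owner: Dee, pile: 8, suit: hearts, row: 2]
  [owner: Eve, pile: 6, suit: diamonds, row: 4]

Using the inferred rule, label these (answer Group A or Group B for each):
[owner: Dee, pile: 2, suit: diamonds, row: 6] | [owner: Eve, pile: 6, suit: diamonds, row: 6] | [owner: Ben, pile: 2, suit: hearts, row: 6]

Group A, Group B, Group A

The classifier is using: owner is not Eve AND row ≥ 3.
Group A: [owner: Dee, pile: 2, suit: diamonds, row: 6], since owner is Dee, row = 6.
Group B: [owner: Eve, pile: 6, suit: diamonds, row: 6], since owner is Eve, row = 6.
Group A: [owner: Ben, pile: 2, suit: hearts, row: 6], since owner is Ben, row = 6.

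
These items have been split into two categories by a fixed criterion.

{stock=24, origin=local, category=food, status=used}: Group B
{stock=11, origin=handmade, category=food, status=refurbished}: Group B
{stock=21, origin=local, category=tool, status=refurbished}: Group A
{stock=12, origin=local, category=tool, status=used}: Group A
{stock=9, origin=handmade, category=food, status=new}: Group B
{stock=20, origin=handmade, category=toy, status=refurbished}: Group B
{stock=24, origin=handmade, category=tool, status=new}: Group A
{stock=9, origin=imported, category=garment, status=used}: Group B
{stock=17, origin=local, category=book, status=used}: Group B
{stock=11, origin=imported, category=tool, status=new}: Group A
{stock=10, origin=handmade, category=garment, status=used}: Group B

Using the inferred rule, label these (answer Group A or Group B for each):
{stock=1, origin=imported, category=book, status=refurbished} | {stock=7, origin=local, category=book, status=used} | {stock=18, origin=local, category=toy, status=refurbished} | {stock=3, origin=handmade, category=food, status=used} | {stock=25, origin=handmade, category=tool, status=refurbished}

The classifier is using: category is tool.
{stock=1, origin=imported, category=book, status=refurbished} → category is book → Group B. {stock=7, origin=local, category=book, status=used} → category is book → Group B. {stock=18, origin=local, category=toy, status=refurbished} → category is toy → Group B. {stock=3, origin=handmade, category=food, status=used} → category is food → Group B. {stock=25, origin=handmade, category=tool, status=refurbished} → category is tool → Group A.

Group B, Group B, Group B, Group B, Group A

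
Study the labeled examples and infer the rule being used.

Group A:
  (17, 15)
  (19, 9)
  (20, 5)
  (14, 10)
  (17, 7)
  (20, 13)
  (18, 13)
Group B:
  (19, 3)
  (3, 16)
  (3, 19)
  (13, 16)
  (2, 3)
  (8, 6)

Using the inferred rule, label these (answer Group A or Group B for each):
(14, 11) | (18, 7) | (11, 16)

Group A, Group A, Group B

All 'Group A' examples share one property — first > second AND sum ≥ 24 — and every 'Group B' example lacks it.
(14, 11) — 14 > 11, 14+11 = 25, hence Group A. (18, 7) — 18 > 7, 18+7 = 25, hence Group A. (11, 16) — 11 < 16, 11+16 = 27, hence Group B.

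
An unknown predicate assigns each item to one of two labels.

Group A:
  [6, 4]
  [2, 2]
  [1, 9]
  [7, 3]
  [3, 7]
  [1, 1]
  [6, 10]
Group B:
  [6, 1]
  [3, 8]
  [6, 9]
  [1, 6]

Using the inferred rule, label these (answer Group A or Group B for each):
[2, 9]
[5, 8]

Group B, Group B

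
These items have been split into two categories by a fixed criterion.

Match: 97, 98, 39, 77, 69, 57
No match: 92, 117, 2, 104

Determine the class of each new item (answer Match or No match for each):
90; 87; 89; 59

No match, Match, Match, Match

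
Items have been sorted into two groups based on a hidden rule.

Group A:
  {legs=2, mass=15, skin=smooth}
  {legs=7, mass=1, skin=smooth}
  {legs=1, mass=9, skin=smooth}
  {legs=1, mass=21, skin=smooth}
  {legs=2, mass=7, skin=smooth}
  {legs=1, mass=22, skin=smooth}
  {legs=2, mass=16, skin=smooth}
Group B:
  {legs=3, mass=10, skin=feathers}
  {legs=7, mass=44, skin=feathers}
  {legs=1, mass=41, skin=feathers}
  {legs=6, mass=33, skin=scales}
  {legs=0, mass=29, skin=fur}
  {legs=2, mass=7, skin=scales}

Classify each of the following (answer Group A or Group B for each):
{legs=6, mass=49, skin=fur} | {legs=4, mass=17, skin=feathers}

Rule: skin is smooth. This holds for each 'Group A' example and fails for each 'Group B' one.
Group B: {legs=6, mass=49, skin=fur}, since skin is fur.
Group B: {legs=4, mass=17, skin=feathers}, since skin is feathers.

Group B, Group B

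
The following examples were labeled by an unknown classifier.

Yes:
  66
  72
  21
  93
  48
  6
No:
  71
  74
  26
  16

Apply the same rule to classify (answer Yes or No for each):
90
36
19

Yes, Yes, No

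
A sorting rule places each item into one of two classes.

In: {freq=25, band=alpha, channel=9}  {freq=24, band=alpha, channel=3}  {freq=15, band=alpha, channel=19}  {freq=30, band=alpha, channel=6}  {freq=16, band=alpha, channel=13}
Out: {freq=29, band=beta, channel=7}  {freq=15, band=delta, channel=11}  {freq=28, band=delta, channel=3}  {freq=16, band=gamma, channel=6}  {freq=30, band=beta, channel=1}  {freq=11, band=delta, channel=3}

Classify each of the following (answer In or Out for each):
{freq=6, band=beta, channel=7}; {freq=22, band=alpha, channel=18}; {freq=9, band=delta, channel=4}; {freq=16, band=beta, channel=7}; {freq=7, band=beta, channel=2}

A rule that fits every label: band is alpha — true of each 'In' example, false of each 'Out' one.
{freq=6, band=beta, channel=7} → band is beta → Out.
{freq=22, band=alpha, channel=18} → band is alpha → In.
{freq=9, band=delta, channel=4} → band is delta → Out.
{freq=16, band=beta, channel=7} → band is beta → Out.
{freq=7, band=beta, channel=2} → band is beta → Out.

Out, In, Out, Out, Out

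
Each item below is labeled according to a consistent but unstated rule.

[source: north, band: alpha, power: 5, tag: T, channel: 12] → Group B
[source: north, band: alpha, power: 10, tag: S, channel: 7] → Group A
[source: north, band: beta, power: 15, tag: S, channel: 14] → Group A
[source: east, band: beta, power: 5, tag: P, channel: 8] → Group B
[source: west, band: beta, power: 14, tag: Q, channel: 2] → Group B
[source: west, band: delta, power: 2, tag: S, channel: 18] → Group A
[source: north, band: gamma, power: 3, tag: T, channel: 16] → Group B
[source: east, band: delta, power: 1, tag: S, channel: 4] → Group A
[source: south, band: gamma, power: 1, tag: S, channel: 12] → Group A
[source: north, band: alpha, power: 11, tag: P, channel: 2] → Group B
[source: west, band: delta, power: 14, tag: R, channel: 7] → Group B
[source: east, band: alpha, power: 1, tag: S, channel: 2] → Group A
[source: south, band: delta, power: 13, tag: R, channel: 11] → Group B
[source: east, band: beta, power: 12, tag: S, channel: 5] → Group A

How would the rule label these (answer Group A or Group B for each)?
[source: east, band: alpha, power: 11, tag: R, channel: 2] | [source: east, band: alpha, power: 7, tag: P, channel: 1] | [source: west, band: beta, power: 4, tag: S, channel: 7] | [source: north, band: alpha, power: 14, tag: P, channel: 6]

Group B, Group B, Group A, Group B

Looking at the examples, the only property every 'Group A' case has and every 'Group B' case lacks is: tag is S.
[source: east, band: alpha, power: 11, tag: R, channel: 2]: tag is R, doesn't qualify → Group B.
[source: east, band: alpha, power: 7, tag: P, channel: 1]: tag is P, doesn't qualify → Group B.
[source: west, band: beta, power: 4, tag: S, channel: 7]: tag is S, matches → Group A.
[source: north, band: alpha, power: 14, tag: P, channel: 6]: tag is P, doesn't qualify → Group B.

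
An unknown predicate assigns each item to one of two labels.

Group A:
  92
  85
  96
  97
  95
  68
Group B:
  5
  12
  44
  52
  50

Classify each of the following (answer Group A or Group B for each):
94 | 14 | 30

The classifier is using: at least 68.
Group A: 94, since 94 ≥ 68. Group B: 14, since 14 < 68. Group B: 30, since 30 < 68.

Group A, Group B, Group B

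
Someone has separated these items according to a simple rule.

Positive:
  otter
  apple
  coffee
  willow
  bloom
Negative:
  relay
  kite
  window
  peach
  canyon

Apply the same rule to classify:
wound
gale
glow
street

Negative, Negative, Negative, Positive

All 'Positive' examples share one property — has a double letter — and every 'Negative' example lacks it.
wound → no doubled letter → Negative. gale → no doubled letter → Negative. glow → no doubled letter → Negative. street → 'ee' doubled → Positive.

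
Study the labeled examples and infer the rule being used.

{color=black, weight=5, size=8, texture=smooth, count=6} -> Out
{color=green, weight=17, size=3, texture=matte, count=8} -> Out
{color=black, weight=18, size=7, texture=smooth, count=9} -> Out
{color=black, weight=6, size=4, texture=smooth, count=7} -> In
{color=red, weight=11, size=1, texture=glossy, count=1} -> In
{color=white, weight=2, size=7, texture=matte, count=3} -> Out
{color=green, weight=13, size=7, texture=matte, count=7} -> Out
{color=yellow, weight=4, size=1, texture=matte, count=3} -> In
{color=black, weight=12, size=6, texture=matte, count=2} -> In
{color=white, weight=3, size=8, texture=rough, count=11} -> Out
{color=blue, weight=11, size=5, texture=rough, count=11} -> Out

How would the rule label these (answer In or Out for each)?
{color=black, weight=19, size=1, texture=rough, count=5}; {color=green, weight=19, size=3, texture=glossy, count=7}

In, In

All 'In' examples share one property — size ≤ 6 AND count ≤ 7 — and every 'Out' example lacks it.
In: {color=black, weight=19, size=1, texture=rough, count=5}, since size = 1, count = 5. In: {color=green, weight=19, size=3, texture=glossy, count=7}, since size = 3, count = 7.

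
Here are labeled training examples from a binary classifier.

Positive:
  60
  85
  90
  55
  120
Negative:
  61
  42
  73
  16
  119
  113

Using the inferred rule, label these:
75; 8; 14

Positive, Negative, Negative

The pattern is that an item is 'Positive' exactly when: multiple of 5.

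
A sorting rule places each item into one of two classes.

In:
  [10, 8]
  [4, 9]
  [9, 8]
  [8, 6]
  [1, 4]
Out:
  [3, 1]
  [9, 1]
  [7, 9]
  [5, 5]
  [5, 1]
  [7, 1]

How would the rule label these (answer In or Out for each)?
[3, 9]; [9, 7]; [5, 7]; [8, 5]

Out, Out, Out, In

The pattern is that an item is 'In' exactly when: product is even.
[3, 9]: 3·9 = 27, fails this test → Out. [9, 7]: 9·7 = 63, fails this test → Out. [5, 7]: 5·7 = 35, fails this test → Out. [8, 5]: 8·5 = 40, matches → In.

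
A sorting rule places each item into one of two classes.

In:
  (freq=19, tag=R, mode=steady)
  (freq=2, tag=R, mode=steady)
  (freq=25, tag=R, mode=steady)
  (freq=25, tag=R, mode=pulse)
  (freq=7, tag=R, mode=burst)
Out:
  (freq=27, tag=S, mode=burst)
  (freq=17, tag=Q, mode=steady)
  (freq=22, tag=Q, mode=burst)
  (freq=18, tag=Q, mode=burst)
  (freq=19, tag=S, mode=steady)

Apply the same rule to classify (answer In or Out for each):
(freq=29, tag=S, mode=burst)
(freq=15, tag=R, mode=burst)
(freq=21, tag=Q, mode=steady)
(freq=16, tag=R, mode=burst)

Out, In, Out, In

The common property of the 'In' items is: tag is R. No 'Out' item has it.
(freq=29, tag=S, mode=burst) — tag is S, hence Out.
(freq=15, tag=R, mode=burst) — tag is R, hence In.
(freq=21, tag=Q, mode=steady) — tag is Q, hence Out.
(freq=16, tag=R, mode=burst) — tag is R, hence In.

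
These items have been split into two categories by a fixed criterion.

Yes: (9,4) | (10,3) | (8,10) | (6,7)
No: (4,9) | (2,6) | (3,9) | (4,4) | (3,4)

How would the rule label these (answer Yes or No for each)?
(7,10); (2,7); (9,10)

Yes, No, Yes

The distinguishing property — first ≥ 6 — holds for all the 'Yes' cases and none of the 'No' cases.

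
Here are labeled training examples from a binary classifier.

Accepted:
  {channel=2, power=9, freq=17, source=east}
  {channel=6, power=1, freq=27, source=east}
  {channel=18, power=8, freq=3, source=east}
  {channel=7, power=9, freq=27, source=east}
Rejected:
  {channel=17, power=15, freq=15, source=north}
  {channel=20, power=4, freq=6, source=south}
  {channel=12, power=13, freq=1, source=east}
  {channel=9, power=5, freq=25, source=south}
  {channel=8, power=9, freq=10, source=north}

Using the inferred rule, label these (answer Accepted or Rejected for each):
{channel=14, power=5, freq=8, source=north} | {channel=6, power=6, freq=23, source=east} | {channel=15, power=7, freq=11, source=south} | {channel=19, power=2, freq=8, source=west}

Rejected, Accepted, Rejected, Rejected

'Accepted' ⟺ source is east AND freq ≥ 3.
{channel=14, power=5, freq=8, source=north}: source is north, freq = 8 — doesn't match, so Rejected. {channel=6, power=6, freq=23, source=east}: source is east, freq = 23 — satisfies this, so Accepted. {channel=15, power=7, freq=11, source=south}: source is south, freq = 11 — doesn't match, so Rejected. {channel=19, power=2, freq=8, source=west}: source is west, freq = 8 — doesn't match, so Rejected.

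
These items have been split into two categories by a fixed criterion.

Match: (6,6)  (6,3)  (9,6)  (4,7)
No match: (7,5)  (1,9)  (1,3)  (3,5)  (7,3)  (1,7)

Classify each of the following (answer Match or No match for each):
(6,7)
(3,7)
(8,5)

Match, No match, Match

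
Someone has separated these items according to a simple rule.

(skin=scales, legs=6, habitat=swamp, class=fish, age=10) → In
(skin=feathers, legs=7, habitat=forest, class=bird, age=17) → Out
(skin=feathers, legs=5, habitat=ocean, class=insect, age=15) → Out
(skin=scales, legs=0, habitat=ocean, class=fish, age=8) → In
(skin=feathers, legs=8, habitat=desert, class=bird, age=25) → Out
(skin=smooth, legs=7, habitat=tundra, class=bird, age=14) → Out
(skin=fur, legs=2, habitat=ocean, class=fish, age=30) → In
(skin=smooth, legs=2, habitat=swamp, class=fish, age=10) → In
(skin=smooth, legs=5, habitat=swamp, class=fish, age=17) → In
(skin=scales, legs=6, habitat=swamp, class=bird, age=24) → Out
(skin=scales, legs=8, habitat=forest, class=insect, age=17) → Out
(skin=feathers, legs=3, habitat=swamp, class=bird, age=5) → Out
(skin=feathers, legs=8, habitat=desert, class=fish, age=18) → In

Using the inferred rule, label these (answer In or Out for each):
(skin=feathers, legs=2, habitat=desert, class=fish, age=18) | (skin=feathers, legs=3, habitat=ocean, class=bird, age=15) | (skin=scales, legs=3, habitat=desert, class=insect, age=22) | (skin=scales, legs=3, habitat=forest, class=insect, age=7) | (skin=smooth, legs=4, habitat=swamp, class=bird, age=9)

In, Out, Out, Out, Out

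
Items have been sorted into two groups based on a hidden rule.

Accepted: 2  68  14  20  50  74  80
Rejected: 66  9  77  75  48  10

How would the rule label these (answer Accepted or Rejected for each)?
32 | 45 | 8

'Accepted' ⟺ ≡ 2 (mod 6).

Accepted, Rejected, Accepted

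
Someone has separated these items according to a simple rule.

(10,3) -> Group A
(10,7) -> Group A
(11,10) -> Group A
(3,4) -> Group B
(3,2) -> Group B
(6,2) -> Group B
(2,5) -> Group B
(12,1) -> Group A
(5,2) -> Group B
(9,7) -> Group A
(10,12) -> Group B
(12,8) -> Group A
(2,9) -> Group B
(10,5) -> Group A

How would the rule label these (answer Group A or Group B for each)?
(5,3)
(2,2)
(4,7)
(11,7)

The simplest hypothesis consistent with all the labels is: first > second AND sum ≥ 11.
(5,3) — 5 > 3, 5+3 = 8, hence Group B. (2,2) — 2 = 2, 2+2 = 4, hence Group B. (4,7) — 4 < 7, 4+7 = 11, hence Group B. (11,7) — 11 > 7, 11+7 = 18, hence Group A.

Group B, Group B, Group B, Group A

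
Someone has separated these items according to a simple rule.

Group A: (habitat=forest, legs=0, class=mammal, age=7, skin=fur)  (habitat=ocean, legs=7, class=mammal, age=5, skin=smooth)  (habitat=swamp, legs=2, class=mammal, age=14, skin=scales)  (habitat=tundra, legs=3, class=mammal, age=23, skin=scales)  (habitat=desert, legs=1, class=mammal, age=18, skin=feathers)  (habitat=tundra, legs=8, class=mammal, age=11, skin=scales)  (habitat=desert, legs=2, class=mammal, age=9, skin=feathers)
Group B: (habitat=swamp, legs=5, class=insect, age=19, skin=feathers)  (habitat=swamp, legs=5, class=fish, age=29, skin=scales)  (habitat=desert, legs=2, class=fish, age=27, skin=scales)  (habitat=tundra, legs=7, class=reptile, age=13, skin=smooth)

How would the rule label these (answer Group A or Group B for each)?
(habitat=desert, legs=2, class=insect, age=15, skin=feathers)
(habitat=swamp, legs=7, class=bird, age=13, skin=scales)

One predicate separates the groups cleanly: class is mammal.
(habitat=desert, legs=2, class=insect, age=15, skin=feathers): class is insect, does not satisfy this → Group B.
(habitat=swamp, legs=7, class=bird, age=13, skin=scales): class is bird, does not satisfy this → Group B.

Group B, Group B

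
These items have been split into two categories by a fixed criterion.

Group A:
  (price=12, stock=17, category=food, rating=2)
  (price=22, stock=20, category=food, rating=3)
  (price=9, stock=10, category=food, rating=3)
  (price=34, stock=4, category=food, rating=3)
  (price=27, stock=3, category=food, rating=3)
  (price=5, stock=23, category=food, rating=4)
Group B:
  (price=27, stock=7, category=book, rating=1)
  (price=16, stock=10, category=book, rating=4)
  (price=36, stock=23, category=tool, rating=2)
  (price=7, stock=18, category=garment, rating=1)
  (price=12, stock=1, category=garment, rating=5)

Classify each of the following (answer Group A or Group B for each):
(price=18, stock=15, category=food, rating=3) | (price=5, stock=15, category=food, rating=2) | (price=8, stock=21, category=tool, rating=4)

One predicate separates the groups cleanly: category is food.

Group A, Group A, Group B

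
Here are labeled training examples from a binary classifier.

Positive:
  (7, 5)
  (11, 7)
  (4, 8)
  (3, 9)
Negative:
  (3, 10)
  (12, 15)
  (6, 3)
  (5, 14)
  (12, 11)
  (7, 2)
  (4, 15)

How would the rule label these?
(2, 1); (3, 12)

Negative, Negative

The simplest hypothesis consistent with all the labels is: sum is even.
(2, 1) — 2+1 = 3, hence Negative.
(3, 12) — 3+12 = 15, hence Negative.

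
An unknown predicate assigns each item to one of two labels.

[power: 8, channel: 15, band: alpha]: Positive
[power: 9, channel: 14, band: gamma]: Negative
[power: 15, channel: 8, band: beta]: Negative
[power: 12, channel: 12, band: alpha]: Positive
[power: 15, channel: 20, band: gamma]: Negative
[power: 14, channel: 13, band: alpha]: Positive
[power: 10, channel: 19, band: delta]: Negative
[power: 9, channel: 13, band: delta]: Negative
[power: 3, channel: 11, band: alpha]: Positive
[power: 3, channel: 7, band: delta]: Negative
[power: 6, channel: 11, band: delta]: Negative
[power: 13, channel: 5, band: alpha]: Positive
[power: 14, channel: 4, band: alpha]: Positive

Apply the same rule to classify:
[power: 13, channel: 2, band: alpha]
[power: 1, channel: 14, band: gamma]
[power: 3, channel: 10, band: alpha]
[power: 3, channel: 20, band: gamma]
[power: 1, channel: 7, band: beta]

All 'Positive' examples share one property — band is alpha — and every 'Negative' example lacks it.
[power: 13, channel: 2, band: alpha] → band is alpha → Positive. [power: 1, channel: 14, band: gamma] → band is gamma → Negative. [power: 3, channel: 10, band: alpha] → band is alpha → Positive. [power: 3, channel: 20, band: gamma] → band is gamma → Negative. [power: 1, channel: 7, band: beta] → band is beta → Negative.

Positive, Negative, Positive, Negative, Negative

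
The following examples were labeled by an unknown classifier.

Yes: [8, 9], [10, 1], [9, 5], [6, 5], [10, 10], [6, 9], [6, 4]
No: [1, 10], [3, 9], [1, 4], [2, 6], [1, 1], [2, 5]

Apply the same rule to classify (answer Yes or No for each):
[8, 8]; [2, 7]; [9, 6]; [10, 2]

Yes, No, Yes, Yes

A rule that fits every label: first ≥ 4 — true of each 'Yes' example, false of each 'No' one.
[8, 8] — first 8, hence Yes.
[2, 7] — first 2, hence No.
[9, 6] — first 9, hence Yes.
[10, 2] — first 10, hence Yes.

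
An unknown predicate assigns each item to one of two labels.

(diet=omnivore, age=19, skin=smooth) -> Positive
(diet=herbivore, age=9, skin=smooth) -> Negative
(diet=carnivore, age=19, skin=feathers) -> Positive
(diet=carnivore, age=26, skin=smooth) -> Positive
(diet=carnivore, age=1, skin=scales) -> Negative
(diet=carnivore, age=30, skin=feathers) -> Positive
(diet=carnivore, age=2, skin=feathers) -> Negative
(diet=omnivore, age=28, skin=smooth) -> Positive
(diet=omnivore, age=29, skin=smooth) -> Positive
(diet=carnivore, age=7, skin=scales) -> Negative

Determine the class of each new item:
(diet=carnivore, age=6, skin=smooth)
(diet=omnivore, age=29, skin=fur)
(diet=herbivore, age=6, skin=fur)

The rule appears to be: age ≥ 19.
(diet=carnivore, age=6, skin=smooth): age = 6 — does not pass, so Negative.
(diet=omnivore, age=29, skin=fur): age = 29 — checks out, so Positive.
(diet=herbivore, age=6, skin=fur): age = 6 — does not pass, so Negative.

Negative, Positive, Negative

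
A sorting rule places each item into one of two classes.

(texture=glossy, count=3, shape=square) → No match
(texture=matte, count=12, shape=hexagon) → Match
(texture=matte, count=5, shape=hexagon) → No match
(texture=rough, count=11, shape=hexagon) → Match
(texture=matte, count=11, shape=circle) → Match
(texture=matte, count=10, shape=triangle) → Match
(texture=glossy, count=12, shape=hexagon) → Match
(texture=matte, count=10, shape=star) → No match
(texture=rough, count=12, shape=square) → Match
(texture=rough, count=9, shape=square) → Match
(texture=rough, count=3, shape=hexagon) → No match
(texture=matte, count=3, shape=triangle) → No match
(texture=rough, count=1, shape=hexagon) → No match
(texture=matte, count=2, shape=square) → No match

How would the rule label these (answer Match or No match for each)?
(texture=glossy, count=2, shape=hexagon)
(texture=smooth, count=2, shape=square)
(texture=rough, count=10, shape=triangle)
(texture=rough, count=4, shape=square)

'Match' ⟺ shape is not star AND count ≥ 9.
(texture=glossy, count=2, shape=hexagon): shape is hexagon, count = 2, lacks this property → No match. (texture=smooth, count=2, shape=square): shape is square, count = 2, lacks this property → No match. (texture=rough, count=10, shape=triangle): shape is triangle, count = 10, passes → Match. (texture=rough, count=4, shape=square): shape is square, count = 4, lacks this property → No match.

No match, No match, Match, No match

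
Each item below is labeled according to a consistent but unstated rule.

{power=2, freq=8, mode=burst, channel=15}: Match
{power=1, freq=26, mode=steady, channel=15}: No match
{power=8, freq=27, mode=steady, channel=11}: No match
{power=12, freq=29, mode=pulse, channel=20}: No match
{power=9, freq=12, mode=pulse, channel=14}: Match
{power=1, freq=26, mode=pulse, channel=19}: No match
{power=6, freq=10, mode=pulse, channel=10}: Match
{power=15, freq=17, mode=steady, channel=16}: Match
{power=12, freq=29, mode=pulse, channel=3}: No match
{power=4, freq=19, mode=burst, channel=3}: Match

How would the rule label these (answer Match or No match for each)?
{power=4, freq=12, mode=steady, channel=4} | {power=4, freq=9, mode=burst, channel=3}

Rule: freq ≤ 19. This holds for each 'Match' example and fails for each 'No match' one.
{power=4, freq=12, mode=steady, channel=4}: freq = 12, fits → Match.
{power=4, freq=9, mode=burst, channel=3}: freq = 9, fits → Match.

Match, Match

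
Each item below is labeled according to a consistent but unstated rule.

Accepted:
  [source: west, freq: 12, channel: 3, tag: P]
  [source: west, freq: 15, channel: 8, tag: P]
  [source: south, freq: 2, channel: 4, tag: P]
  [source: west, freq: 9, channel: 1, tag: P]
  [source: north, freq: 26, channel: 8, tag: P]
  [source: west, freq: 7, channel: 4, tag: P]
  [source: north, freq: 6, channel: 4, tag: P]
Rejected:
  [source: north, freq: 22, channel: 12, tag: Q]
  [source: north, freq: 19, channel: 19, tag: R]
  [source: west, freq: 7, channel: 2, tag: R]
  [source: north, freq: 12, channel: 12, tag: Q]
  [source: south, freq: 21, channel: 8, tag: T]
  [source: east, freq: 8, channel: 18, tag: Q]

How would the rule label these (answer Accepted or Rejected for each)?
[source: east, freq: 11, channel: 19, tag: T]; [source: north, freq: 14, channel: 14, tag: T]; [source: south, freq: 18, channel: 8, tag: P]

Rejected, Rejected, Accepted

'Accepted' ⟺ tag is P.
Rejected: [source: east, freq: 11, channel: 19, tag: T], since tag is T.
Rejected: [source: north, freq: 14, channel: 14, tag: T], since tag is T.
Accepted: [source: south, freq: 18, channel: 8, tag: P], since tag is P.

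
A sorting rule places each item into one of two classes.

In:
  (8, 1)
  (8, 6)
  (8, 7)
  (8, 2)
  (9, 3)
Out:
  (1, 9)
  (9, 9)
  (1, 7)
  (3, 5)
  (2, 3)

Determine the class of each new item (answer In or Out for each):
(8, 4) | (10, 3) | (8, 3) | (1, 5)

In, In, In, Out

Comparing the two groups points to one rule — first > second.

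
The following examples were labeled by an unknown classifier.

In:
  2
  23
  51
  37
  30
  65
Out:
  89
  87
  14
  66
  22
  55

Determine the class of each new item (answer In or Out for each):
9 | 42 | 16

The distinguishing property — ≡ 2 (mod 7) — holds for all the 'In' cases and none of the 'Out' cases.
9 — 9 mod 7 = 2, hence In.
42 — 42 mod 7 = 0, hence Out.
16 — 16 mod 7 = 2, hence In.

In, Out, In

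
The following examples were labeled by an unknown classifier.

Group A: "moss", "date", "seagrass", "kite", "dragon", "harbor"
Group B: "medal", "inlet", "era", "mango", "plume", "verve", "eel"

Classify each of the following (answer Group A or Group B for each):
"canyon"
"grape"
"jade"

Group A, Group B, Group A

Comparing the two groups points to one rule — even length.
"canyon": Group A (length 6).
"grape": Group B (length 5).
"jade": Group A (length 4).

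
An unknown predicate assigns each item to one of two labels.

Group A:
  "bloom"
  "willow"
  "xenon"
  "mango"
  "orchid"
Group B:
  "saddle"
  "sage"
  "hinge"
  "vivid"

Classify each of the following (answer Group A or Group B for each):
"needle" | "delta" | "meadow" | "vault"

The rule appears to be: contains 'o'.

Group B, Group B, Group A, Group B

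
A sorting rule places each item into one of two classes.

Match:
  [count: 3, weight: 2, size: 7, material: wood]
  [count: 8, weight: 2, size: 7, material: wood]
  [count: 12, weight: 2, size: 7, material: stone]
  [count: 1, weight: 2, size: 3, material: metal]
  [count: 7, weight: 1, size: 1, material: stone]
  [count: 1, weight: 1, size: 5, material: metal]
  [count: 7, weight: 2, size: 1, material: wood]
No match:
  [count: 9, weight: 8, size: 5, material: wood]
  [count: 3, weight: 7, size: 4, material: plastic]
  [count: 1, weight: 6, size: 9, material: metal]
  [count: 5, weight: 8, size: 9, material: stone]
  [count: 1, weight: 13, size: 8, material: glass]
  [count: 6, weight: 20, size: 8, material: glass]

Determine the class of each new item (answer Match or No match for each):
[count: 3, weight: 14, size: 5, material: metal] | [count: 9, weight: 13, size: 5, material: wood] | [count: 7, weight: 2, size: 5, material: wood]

The pattern is that an item is 'Match' exactly when: weight ≤ 2.
[count: 3, weight: 14, size: 5, material: metal]: No match (weight = 14).
[count: 9, weight: 13, size: 5, material: wood]: No match (weight = 13).
[count: 7, weight: 2, size: 5, material: wood]: Match (weight = 2).

No match, No match, Match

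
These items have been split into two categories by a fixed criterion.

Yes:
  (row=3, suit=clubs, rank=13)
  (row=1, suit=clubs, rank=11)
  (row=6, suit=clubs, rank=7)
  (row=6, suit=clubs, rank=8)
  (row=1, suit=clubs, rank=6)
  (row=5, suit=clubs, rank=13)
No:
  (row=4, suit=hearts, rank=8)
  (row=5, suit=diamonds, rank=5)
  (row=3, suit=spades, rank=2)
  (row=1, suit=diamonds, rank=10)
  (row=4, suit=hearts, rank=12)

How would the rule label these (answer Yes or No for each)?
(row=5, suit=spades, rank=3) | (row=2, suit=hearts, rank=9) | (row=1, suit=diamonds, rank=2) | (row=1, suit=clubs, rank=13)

No, No, No, Yes

All 'Yes' examples share one property — suit is clubs — and every 'No' example lacks it.
(row=5, suit=spades, rank=3): No (suit is spades). (row=2, suit=hearts, rank=9): No (suit is hearts). (row=1, suit=diamonds, rank=2): No (suit is diamonds). (row=1, suit=clubs, rank=13): Yes (suit is clubs).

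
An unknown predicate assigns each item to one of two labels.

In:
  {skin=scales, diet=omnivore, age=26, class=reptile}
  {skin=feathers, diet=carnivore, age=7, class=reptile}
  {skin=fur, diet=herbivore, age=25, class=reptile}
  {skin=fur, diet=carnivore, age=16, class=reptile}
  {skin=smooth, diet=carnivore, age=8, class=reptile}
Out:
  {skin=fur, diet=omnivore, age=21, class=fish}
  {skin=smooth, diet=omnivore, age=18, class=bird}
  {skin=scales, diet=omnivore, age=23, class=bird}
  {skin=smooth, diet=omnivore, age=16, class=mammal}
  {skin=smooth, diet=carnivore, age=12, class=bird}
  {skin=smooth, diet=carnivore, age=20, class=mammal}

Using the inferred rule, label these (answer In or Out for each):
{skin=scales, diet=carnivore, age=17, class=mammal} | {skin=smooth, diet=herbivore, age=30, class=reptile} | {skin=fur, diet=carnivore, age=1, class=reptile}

Out, In, In

Comparing the two groups points to one rule — class is reptile.
Out: {skin=scales, diet=carnivore, age=17, class=mammal}, since class is mammal. In: {skin=smooth, diet=herbivore, age=30, class=reptile}, since class is reptile. In: {skin=fur, diet=carnivore, age=1, class=reptile}, since class is reptile.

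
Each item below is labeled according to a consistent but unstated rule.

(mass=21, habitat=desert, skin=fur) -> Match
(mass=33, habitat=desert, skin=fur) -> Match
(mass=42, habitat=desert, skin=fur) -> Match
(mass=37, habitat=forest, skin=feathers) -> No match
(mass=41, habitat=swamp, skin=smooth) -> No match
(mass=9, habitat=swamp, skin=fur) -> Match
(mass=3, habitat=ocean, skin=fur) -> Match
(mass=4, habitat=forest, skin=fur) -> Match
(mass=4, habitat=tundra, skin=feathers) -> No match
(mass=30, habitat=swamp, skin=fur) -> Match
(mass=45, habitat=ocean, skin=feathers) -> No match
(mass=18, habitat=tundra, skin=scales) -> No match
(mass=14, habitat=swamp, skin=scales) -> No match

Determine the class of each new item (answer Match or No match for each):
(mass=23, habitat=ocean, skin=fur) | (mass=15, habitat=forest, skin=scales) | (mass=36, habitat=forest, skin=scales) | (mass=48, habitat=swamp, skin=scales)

Match, No match, No match, No match

'Match' ⟺ skin is fur.
(mass=23, habitat=ocean, skin=fur): skin is fur, has this property → Match. (mass=15, habitat=forest, skin=scales): skin is scales, doesn't match → No match. (mass=36, habitat=forest, skin=scales): skin is scales, doesn't match → No match. (mass=48, habitat=swamp, skin=scales): skin is scales, doesn't match → No match.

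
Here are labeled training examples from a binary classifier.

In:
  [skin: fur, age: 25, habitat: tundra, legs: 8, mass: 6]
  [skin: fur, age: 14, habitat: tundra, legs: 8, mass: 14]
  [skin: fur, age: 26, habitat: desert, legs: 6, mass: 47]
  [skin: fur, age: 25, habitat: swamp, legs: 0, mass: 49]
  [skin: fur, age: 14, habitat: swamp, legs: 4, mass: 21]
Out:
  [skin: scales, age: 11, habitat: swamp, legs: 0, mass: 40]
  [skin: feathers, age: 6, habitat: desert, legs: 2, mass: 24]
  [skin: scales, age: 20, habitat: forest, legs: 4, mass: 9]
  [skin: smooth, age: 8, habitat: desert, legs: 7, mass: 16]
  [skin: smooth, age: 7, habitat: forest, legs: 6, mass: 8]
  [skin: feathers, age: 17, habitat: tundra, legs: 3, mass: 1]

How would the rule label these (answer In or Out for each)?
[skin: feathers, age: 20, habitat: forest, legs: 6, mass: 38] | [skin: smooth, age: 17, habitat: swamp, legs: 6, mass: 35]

Out, Out

The pattern is that an item is 'In' exactly when: skin is fur.
[skin: feathers, age: 20, habitat: forest, legs: 6, mass: 38] — skin is feathers, hence Out.
[skin: smooth, age: 17, habitat: swamp, legs: 6, mass: 35] — skin is smooth, hence Out.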